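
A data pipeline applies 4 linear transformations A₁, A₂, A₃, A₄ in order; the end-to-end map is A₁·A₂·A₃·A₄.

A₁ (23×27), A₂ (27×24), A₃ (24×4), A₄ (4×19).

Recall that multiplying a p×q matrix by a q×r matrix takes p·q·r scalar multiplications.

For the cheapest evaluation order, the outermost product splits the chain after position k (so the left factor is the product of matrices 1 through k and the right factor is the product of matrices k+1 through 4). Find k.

3

Adjacent pairs: A₁A₂ = 23·27·24 = 14904; A₂A₃ = 27·24·4 = 2592; A₃A₄ = 24·4·19 = 1824.
Length 3: A₁..A₃: k=1: 0+2592+23·27·4=5076; k=2: 14904+0+23·24·4=17112 → min 5076 | A₂..A₄: k=2: 0+1824+27·24·19=14136; k=3: 2592+0+27·4·19=4644 → min 4644.
Top-level splits: k=1: (A₁..A₁)·(A₂..A₄) → 0+4644+23·27·19 = 16443; k=2: (A₁..A₂)·(A₃..A₄) → 14904+1824+23·24·19 = 27216; k=3: (A₁..A₃)·(A₄..A₄) → 5076+0+23·4·19 = 6824.
Best split is after A₃, i.e. k = 3.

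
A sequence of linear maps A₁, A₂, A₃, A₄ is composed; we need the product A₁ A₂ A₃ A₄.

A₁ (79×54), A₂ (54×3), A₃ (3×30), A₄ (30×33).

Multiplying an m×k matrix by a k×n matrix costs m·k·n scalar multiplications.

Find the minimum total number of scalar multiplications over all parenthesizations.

23589

Adjacent pairs: A₁A₂ = 79·54·3 = 12798; A₂A₃ = 54·3·30 = 4860; A₃A₄ = 3·30·33 = 2970.
Length 3: A₁..A₃: k=1: 0+4860+79·54·30=132840; k=2: 12798+0+79·3·30=19908 → min 19908 | A₂..A₄: k=2: 0+2970+54·3·33=8316; k=3: 4860+0+54·30·33=58320 → min 8316.
Length 4: A₁..A₄: k=1: 0+8316+79·54·33=149094; k=2: 12798+2970+79·3·33=23589; k=3: 19908+0+79·30·33=98118 → min 23589.
Optimal order: ((A₁ A₂) (A₃ A₄)) with cost 23589.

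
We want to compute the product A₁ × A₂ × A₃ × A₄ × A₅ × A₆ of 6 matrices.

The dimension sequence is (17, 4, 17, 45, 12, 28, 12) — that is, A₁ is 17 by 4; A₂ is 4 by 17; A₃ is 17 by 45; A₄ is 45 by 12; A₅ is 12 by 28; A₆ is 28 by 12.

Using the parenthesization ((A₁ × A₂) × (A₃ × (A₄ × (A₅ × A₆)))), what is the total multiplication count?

24316

(A₁ × A₂): 17×4 by 4×17 → 17×17, cost 17·4·17 = 1156
(A₅ × A₆): 12×28 by 28×12 → 12×12, cost 12·28·12 = 4032
(A₄ × (A₅ × A₆)): 45×12 by 12×12 → 45×12, cost 45·12·12 = 6480; cumulative 10512
(A₃ × (A₄ × (A₅ × A₆))): 17×45 by 45×12 → 17×12, cost 17·45·12 = 9180; cumulative 19692
((A₁ × A₂) × (A₃ × (A₄ × (A₅ × A₆)))): 17×17 by 17×12 → 17×12, cost 17·17·12 = 3468; cumulative 24316
Total: 24316 scalar multiplications.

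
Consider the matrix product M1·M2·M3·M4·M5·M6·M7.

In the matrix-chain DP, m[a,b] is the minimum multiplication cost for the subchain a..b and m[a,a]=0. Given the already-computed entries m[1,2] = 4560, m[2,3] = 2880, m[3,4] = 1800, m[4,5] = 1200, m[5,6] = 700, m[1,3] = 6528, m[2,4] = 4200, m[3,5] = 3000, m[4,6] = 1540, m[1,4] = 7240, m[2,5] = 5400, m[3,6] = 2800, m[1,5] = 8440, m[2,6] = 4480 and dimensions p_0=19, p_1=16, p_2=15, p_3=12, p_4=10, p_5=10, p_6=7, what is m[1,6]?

6608

m[1,6] = min over k∈[1,5] of m[1,k]+m[k+1,6]+p_{0}·p_k·p_{6}.
k=1: 0 + 4480 + 19·16·7 = 6608; k=2: 4560 + 2800 + 19·15·7 = 9355; k=3: 6528 + 1540 + 19·12·7 = 9664; k=4: 7240 + 700 + 19·10·7 = 9270; k=5: 8440 + 0 + 19·10·7 = 9770.
Minimum: 6608 at k=1.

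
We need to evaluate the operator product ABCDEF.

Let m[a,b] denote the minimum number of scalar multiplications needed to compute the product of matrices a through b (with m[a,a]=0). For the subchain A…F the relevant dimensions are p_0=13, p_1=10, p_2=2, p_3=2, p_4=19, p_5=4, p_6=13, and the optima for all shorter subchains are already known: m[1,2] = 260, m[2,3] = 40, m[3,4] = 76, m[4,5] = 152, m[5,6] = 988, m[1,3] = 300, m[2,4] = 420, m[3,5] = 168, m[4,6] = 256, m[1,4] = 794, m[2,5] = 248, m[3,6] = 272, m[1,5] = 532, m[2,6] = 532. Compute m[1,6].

870

m[1,6] = min over k∈[1,5] of m[1,k]+m[k+1,6]+p_{0}·p_k·p_{6}.
k=1: 0 + 532 + 13·10·13 = 2222; k=2: 260 + 272 + 13·2·13 = 870; k=3: 300 + 256 + 13·2·13 = 894; k=4: 794 + 988 + 13·19·13 = 4993; k=5: 532 + 0 + 13·4·13 = 1208.
Minimum: 870 at k=2.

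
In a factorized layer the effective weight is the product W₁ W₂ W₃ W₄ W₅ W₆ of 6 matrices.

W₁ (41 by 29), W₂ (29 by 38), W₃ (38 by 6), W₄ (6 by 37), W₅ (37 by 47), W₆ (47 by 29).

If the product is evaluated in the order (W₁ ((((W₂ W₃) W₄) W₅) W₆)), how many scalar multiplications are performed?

(W₂ W₃): 29×38 by 38×6 → 29×6, cost 29·38·6 = 6612
((W₂ W₃) W₄): 29×6 by 6×37 → 29×37, cost 29·6·37 = 6438; cumulative 13050
(((W₂ W₃) W₄) W₅): 29×37 by 37×47 → 29×47, cost 29·37·47 = 50431; cumulative 63481
((((W₂ W₃) W₄) W₅) W₆): 29×47 by 47×29 → 29×29, cost 29·47·29 = 39527; cumulative 103008
(W₁ ((((W₂ W₃) W₄) W₅) W₆)): 41×29 by 29×29 → 41×29, cost 41·29·29 = 34481; cumulative 137489
Total: 137489 scalar multiplications.

137489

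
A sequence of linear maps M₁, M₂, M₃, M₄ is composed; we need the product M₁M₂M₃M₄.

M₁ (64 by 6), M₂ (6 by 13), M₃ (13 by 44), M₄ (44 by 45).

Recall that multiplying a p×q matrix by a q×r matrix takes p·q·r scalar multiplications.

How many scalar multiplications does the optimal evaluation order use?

32592

Adjacent pairs: M₁M₂ = 64·6·13 = 4992; M₂M₃ = 6·13·44 = 3432; M₃M₄ = 13·44·45 = 25740.
Length 3: M₁..M₃: k=1: 0+3432+64·6·44=20328; k=2: 4992+0+64·13·44=41600 → min 20328 | M₂..M₄: k=2: 0+25740+6·13·45=29250; k=3: 3432+0+6·44·45=15312 → min 15312.
Length 4: M₁..M₄: k=1: 0+15312+64·6·45=32592; k=2: 4992+25740+64·13·45=68172; k=3: 20328+0+64·44·45=147048 → min 32592.
Optimal order: (M₁((M₂M₃)M₄)) with cost 32592.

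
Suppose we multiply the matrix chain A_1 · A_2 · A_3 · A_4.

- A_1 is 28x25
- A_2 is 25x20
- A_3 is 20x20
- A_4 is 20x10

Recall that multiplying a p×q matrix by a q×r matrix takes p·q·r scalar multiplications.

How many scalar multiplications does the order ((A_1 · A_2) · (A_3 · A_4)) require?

(A_1 · A_2): 28×25 by 25×20 → 28×20, cost 28·25·20 = 14000
(A_3 · A_4): 20×20 by 20×10 → 20×10, cost 20·20·10 = 4000
((A_1 · A_2) · (A_3 · A_4)): 28×20 by 20×10 → 28×10, cost 28·20·10 = 5600; cumulative 23600
Total: 23600 scalar multiplications.

23600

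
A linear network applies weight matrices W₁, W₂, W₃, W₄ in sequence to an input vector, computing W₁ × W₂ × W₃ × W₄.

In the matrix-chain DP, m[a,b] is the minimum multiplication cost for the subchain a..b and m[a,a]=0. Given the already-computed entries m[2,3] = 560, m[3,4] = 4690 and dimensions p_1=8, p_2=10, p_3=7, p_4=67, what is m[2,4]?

4312

m[2,4] = min over k∈[2,3] of m[2,k]+m[k+1,4]+p_{1}·p_k·p_{4}.
k=2: 0 + 4690 + 8·10·67 = 10050; k=3: 560 + 0 + 8·7·67 = 4312.
Minimum: 4312 at k=3.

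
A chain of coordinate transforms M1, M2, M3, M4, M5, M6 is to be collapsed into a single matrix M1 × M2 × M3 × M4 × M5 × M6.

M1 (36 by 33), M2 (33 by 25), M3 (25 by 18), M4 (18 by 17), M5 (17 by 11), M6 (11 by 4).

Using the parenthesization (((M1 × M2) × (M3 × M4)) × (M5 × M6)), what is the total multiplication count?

(M1 × M2): 36×33 by 33×25 → 36×25, cost 36·33·25 = 29700
(M3 × M4): 25×18 by 18×17 → 25×17, cost 25·18·17 = 7650
((M1 × M2) × (M3 × M4)): 36×25 by 25×17 → 36×17, cost 36·25·17 = 15300; cumulative 52650
(M5 × M6): 17×11 by 11×4 → 17×4, cost 17·11·4 = 748
(((M1 × M2) × (M3 × M4)) × (M5 × M6)): 36×17 by 17×4 → 36×4, cost 36·17·4 = 2448; cumulative 55846
Total: 55846 scalar multiplications.

55846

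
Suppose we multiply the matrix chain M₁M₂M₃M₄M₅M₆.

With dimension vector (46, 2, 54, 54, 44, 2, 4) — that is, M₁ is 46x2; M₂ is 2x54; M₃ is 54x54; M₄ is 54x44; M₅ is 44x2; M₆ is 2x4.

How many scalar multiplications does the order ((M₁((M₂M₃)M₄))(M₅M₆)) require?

(M₂M₃): 2×54 by 54×54 → 2×54, cost 2·54·54 = 5832
((M₂M₃)M₄): 2×54 by 54×44 → 2×44, cost 2·54·44 = 4752; cumulative 10584
(M₁((M₂M₃)M₄)): 46×2 by 2×44 → 46×44, cost 46·2·44 = 4048; cumulative 14632
(M₅M₆): 44×2 by 2×4 → 44×4, cost 44·2·4 = 352
((M₁((M₂M₃)M₄))(M₅M₆)): 46×44 by 44×4 → 46×4, cost 46·44·4 = 8096; cumulative 23080
Total: 23080 scalar multiplications.

23080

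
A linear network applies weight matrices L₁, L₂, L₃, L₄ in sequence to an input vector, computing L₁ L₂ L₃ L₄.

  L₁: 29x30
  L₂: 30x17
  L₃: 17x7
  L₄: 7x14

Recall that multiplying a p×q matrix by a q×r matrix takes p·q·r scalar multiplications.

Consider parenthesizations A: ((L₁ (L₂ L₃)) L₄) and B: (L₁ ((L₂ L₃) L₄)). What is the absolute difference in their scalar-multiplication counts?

6188

Order A = ((L₁ (L₂ L₃)) L₄): (L₂ L₃): 30×17 by 17×7 → 30×7, cost 30·17·7 = 3570; (L₁ (L₂ L₃)): 29×30 by 30×7 → 29×7, cost 29·30·7 = 6090; cumulative 9660; ((L₁ (L₂ L₃)) L₄): 29×7 by 7×14 → 29×14, cost 29·7·14 = 2842; cumulative 12502. Total 12502.
Order B = (L₁ ((L₂ L₃) L₄)): (L₂ L₃): 30×17 by 17×7 → 30×7, cost 30·17·7 = 3570; ((L₂ L₃) L₄): 30×7 by 7×14 → 30×14, cost 30·7·14 = 2940; cumulative 6510; (L₁ ((L₂ L₃) L₄)): 29×30 by 30×14 → 29×14, cost 29·30·14 = 12180; cumulative 18690. Total 18690.
Difference: |12502 − 18690| = 6188.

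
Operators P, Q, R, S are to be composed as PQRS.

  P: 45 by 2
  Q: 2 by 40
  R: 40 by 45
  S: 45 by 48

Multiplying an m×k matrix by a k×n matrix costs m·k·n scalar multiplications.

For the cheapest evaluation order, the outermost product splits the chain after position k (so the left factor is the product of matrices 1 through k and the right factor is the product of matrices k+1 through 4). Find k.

1

Adjacent pairs: PQ = 45·2·40 = 3600; QR = 2·40·45 = 3600; RS = 40·45·48 = 86400.
Length 3: P..R: k=1: 0+3600+45·2·45=7650; k=2: 3600+0+45·40·45=84600 → min 7650 | Q..S: k=2: 0+86400+2·40·48=90240; k=3: 3600+0+2·45·48=7920 → min 7920.
Top-level splits: k=1: (P..P)·(Q..S) → 0+7920+45·2·48 = 12240; k=2: (P..Q)·(R..S) → 3600+86400+45·40·48 = 176400; k=3: (P..R)·(S..S) → 7650+0+45·45·48 = 104850.
Best split is after P, i.e. k = 1.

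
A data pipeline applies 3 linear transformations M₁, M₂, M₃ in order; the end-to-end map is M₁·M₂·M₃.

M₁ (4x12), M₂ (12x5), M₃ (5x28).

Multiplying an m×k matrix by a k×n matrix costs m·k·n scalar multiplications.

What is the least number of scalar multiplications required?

800

Order (M₁·(M₂·M₃)): (M₂·M₃): 12×5 by 5×28 → 12×28, cost 12·5·28 = 1680; (M₁·(M₂·M₃)): 4×12 by 12×28 → 4×28, cost 4·12·28 = 1344; cumulative 3024. Total 3024.
Order ((M₁·M₂)·M₃): (M₁·M₂): 4×12 by 12×5 → 4×5, cost 4·12·5 = 240; ((M₁·M₂)·M₃): 4×5 by 5×28 → 4×28, cost 4·5·28 = 560; cumulative 800. Total 800.
Minimum: 800.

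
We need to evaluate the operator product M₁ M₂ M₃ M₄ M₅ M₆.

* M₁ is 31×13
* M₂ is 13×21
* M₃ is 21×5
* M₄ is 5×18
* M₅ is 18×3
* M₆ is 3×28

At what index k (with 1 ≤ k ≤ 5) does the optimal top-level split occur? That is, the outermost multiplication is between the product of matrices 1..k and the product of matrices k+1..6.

Adjacent pairs: M₁M₂ = 31·13·21 = 8463; M₂M₃ = 13·21·5 = 1365; M₃M₄ = 21·5·18 = 1890; M₄M₅ = 5·18·3 = 270; M₅M₆ = 18·3·28 = 1512.
Length 3: M₁..M₃: k=1: 0+1365+31·13·5=3380; k=2: 8463+0+31·21·5=11718 → min 3380 | M₂..M₄: k=2: 0+1890+13·21·18=6804; k=3: 1365+0+13·5·18=2535 → min 2535 | M₃..M₅: k=3: 0+270+21·5·3=585; k=4: 1890+0+21·18·3=3024 → min 585 | M₄..M₆: k=4: 0+1512+5·18·28=4032; k=5: 270+0+5·3·28=690 → min 690.
Length 4: M₁..M₄: k=1: 0+2535+31·13·18=9789; k=2: 8463+1890+31·21·18=22071; k=3: 3380+0+31·5·18=6170 → min 6170 | M₂..M₅: k=2: 0+585+13·21·3=1404; k=3: 1365+270+13·5·3=1830; k=4: 2535+0+13·18·3=3237 → min 1404 | M₃..M₆: k=3: 0+690+21·5·28=3630; k=4: 1890+1512+21·18·28=13986; k=5: 585+0+21·3·28=2349 → min 2349.
Length 5: M₁..M₅: k=1: 0+1404+31·13·3=2613; k=2: 8463+585+31·21·3=11001; k=3: 3380+270+31·5·3=4115; k=4: 6170+0+31·18·3=7844 → min 2613 | M₂..M₆: k=2: 0+2349+13·21·28=9993; k=3: 1365+690+13·5·28=3875; k=4: 2535+1512+13·18·28=10599; k=5: 1404+0+13·3·28=2496 → min 2496.
Top-level splits: k=1: (M₁..M₁)·(M₂..M₆) → 0+2496+31·13·28 = 13780; k=2: (M₁..M₂)·(M₃..M₆) → 8463+2349+31·21·28 = 29040; k=3: (M₁..M₃)·(M₄..M₆) → 3380+690+31·5·28 = 8410; k=4: (M₁..M₄)·(M₅..M₆) → 6170+1512+31·18·28 = 23306; k=5: (M₁..M₅)·(M₆..M₆) → 2613+0+31·3·28 = 5217.
Best split is after M₅, i.e. k = 5.

5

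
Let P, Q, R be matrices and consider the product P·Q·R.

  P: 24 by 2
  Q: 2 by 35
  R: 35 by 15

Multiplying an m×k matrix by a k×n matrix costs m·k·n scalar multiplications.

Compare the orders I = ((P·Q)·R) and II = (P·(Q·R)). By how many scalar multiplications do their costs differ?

Order I = ((P·Q)·R): (P·Q): 24×2 by 2×35 → 24×35, cost 24·2·35 = 1680; ((P·Q)·R): 24×35 by 35×15 → 24×15, cost 24·35·15 = 12600; cumulative 14280. Total 14280.
Order II = (P·(Q·R)): (Q·R): 2×35 by 35×15 → 2×15, cost 2·35·15 = 1050; (P·(Q·R)): 24×2 by 2×15 → 24×15, cost 24·2·15 = 720; cumulative 1770. Total 1770.
Difference: |14280 − 1770| = 12510.

12510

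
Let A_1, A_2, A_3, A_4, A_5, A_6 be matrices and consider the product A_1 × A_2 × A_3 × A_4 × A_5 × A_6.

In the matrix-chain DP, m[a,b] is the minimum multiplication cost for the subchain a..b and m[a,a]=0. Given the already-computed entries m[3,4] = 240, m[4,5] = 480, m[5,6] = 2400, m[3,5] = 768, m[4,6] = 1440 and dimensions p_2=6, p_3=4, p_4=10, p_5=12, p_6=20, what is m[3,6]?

m[3,6] = min over k∈[3,5] of m[3,k]+m[k+1,6]+p_{2}·p_k·p_{6}.
k=3: 0 + 1440 + 6·4·20 = 1920; k=4: 240 + 2400 + 6·10·20 = 3840; k=5: 768 + 0 + 6·12·20 = 2208.
Minimum: 1920 at k=3.

1920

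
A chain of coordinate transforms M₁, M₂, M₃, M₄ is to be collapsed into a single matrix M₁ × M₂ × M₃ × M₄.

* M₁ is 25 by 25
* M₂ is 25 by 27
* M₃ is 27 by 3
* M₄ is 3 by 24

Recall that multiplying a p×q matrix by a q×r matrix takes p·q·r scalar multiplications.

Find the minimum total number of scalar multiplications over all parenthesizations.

5700

Adjacent pairs: M₁M₂ = 25·25·27 = 16875; M₂M₃ = 25·27·3 = 2025; M₃M₄ = 27·3·24 = 1944.
Length 3: M₁..M₃: k=1: 0+2025+25·25·3=3900; k=2: 16875+0+25·27·3=18900 → min 3900 | M₂..M₄: k=2: 0+1944+25·27·24=18144; k=3: 2025+0+25·3·24=3825 → min 3825.
Length 4: M₁..M₄: k=1: 0+3825+25·25·24=18825; k=2: 16875+1944+25·27·24=35019; k=3: 3900+0+25·3·24=5700 → min 5700.
Optimal order: ((M₁ × (M₂ × M₃)) × M₄) with cost 5700.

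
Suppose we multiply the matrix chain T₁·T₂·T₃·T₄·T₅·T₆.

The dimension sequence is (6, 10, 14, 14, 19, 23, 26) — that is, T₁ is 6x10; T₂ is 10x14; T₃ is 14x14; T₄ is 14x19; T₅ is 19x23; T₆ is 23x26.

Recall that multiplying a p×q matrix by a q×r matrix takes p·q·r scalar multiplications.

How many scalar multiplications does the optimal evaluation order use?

Adjacent pairs: T₁T₂ = 6·10·14 = 840; T₂T₃ = 10·14·14 = 1960; T₃T₄ = 14·14·19 = 3724; T₄T₅ = 14·19·23 = 6118; T₅T₆ = 19·23·26 = 11362.
Length 3: T₁..T₃: k=1: 0+1960+6·10·14=2800; k=2: 840+0+6·14·14=2016 → min 2016 | T₂..T₄: k=2: 0+3724+10·14·19=6384; k=3: 1960+0+10·14·19=4620 → min 4620 | T₃..T₅: k=3: 0+6118+14·14·23=10626; k=4: 3724+0+14·19·23=9842 → min 9842 | T₄..T₆: k=4: 0+11362+14·19·26=18278; k=5: 6118+0+14·23·26=14490 → min 14490.
Length 4: T₁..T₄: k=1: 0+4620+6·10·19=5760; k=2: 840+3724+6·14·19=6160; k=3: 2016+0+6·14·19=3612 → min 3612 | T₂..T₅: k=2: 0+9842+10·14·23=13062; k=3: 1960+6118+10·14·23=11298; k=4: 4620+0+10·19·23=8990 → min 8990 | T₃..T₆: k=3: 0+14490+14·14·26=19586; k=4: 3724+11362+14·19·26=22002; k=5: 9842+0+14·23·26=18214 → min 18214.
Length 5: T₁..T₅: k=1: 0+8990+6·10·23=10370; k=2: 840+9842+6·14·23=12614; k=3: 2016+6118+6·14·23=10066; k=4: 3612+0+6·19·23=6234 → min 6234 | T₂..T₆: k=2: 0+18214+10·14·26=21854; k=3: 1960+14490+10·14·26=20090; k=4: 4620+11362+10·19·26=20922; k=5: 8990+0+10·23·26=14970 → min 14970.
Length 6: T₁..T₆: k=1: 0+14970+6·10·26=16530; k=2: 840+18214+6·14·26=21238; k=3: 2016+14490+6·14·26=18690; k=4: 3612+11362+6·19·26=17938; k=5: 6234+0+6·23·26=9822 → min 9822.
Optimal order: (((((T₁·T₂)·T₃)·T₄)·T₅)·T₆) with cost 9822.

9822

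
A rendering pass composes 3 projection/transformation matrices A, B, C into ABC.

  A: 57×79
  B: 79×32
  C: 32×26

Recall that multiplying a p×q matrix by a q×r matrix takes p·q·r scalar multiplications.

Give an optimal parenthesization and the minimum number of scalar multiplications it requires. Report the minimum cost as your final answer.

(A(BC)): cost 182806.
((AB)C): cost 191520.
Optimal: (A(BC)) with cost 182806.

182806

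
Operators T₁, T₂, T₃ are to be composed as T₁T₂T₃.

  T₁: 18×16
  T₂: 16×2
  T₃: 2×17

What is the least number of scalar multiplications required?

Order (T₁(T₂T₃)): (T₂T₃): 16×2 by 2×17 → 16×17, cost 16·2·17 = 544; (T₁(T₂T₃)): 18×16 by 16×17 → 18×17, cost 18·16·17 = 4896; cumulative 5440. Total 5440.
Order ((T₁T₂)T₃): (T₁T₂): 18×16 by 16×2 → 18×2, cost 18·16·2 = 576; ((T₁T₂)T₃): 18×2 by 2×17 → 18×17, cost 18·2·17 = 612; cumulative 1188. Total 1188.
Minimum: 1188.

1188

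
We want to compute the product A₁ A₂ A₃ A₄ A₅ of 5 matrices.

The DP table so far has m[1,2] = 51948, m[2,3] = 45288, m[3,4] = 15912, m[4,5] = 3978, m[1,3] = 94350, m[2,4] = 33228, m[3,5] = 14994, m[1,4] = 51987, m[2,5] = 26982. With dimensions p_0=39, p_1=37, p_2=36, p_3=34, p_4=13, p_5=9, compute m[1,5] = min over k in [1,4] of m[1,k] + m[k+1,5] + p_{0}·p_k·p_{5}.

39969

m[1,5] = min over k∈[1,4] of m[1,k]+m[k+1,5]+p_{0}·p_k·p_{5}.
k=1: 0 + 26982 + 39·37·9 = 39969; k=2: 51948 + 14994 + 39·36·9 = 79578; k=3: 94350 + 3978 + 39·34·9 = 110262; k=4: 51987 + 0 + 39·13·9 = 56550.
Minimum: 39969 at k=1.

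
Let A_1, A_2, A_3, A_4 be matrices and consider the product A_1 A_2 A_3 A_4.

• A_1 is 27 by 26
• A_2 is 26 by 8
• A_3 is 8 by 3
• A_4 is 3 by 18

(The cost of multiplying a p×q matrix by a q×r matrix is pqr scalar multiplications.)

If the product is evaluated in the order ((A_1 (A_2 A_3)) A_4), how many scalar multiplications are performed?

4188

(A_2 A_3): 26×8 by 8×3 → 26×3, cost 26·8·3 = 624
(A_1 (A_2 A_3)): 27×26 by 26×3 → 27×3, cost 27·26·3 = 2106; cumulative 2730
((A_1 (A_2 A_3)) A_4): 27×3 by 3×18 → 27×18, cost 27·3·18 = 1458; cumulative 4188
Total: 4188 scalar multiplications.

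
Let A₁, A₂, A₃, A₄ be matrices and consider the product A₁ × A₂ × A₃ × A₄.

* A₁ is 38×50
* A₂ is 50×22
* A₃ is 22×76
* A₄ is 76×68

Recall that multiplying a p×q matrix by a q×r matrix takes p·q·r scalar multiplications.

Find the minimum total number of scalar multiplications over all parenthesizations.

212344

Adjacent pairs: A₁A₂ = 38·50·22 = 41800; A₂A₃ = 50·22·76 = 83600; A₃A₄ = 22·76·68 = 113696.
Length 3: A₁..A₃: k=1: 0+83600+38·50·76=228000; k=2: 41800+0+38·22·76=105336 → min 105336 | A₂..A₄: k=2: 0+113696+50·22·68=188496; k=3: 83600+0+50·76·68=342000 → min 188496.
Length 4: A₁..A₄: k=1: 0+188496+38·50·68=317696; k=2: 41800+113696+38·22·68=212344; k=3: 105336+0+38·76·68=301720 → min 212344.
Optimal order: ((A₁ × A₂) × (A₃ × A₄)) with cost 212344.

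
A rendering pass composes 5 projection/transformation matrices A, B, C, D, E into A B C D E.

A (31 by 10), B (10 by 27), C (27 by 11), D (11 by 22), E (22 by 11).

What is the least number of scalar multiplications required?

Adjacent pairs: AB = 31·10·27 = 8370; BC = 10·27·11 = 2970; CD = 27·11·22 = 6534; DE = 11·22·11 = 2662.
Length 3: A..C: k=1: 0+2970+31·10·11=6380; k=2: 8370+0+31·27·11=17577 → min 6380 | B..D: k=2: 0+6534+10·27·22=12474; k=3: 2970+0+10·11·22=5390 → min 5390 | C..E: k=3: 0+2662+27·11·11=5929; k=4: 6534+0+27·22·11=13068 → min 5929.
Length 4: A..D: k=1: 0+5390+31·10·22=12210; k=2: 8370+6534+31·27·22=33318; k=3: 6380+0+31·11·22=13882 → min 12210 | B..E: k=2: 0+5929+10·27·11=8899; k=3: 2970+2662+10·11·11=6842; k=4: 5390+0+10·22·11=7810 → min 6842.
Length 5: A..E: k=1: 0+6842+31·10·11=10252; k=2: 8370+5929+31·27·11=23506; k=3: 6380+2662+31·11·11=12793; k=4: 12210+0+31·22·11=19712 → min 10252.
Optimal order: (A ((B C) (D E))) with cost 10252.

10252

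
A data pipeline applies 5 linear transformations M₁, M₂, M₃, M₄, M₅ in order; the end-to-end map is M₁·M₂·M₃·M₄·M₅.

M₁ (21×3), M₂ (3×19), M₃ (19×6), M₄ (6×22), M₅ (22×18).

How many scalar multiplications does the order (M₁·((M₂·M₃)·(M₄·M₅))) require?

4176

(M₂·M₃): 3×19 by 19×6 → 3×6, cost 3·19·6 = 342
(M₄·M₅): 6×22 by 22×18 → 6×18, cost 6·22·18 = 2376
((M₂·M₃)·(M₄·M₅)): 3×6 by 6×18 → 3×18, cost 3·6·18 = 324; cumulative 3042
(M₁·((M₂·M₃)·(M₄·M₅))): 21×3 by 3×18 → 21×18, cost 21·3·18 = 1134; cumulative 4176
Total: 4176 scalar multiplications.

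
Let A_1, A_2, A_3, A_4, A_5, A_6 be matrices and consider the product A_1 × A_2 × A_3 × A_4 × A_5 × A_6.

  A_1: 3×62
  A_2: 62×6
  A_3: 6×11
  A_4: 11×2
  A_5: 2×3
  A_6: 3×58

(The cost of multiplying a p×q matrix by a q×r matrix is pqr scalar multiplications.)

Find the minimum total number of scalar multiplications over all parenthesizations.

Adjacent pairs: A_1A_2 = 3·62·6 = 1116; A_2A_3 = 62·6·11 = 4092; A_3A_4 = 6·11·2 = 132; A_4A_5 = 11·2·3 = 66; A_5A_6 = 2·3·58 = 348.
Length 3: A_1..A_3: k=1: 0+4092+3·62·11=6138; k=2: 1116+0+3·6·11=1314 → min 1314 | A_2..A_4: k=2: 0+132+62·6·2=876; k=3: 4092+0+62·11·2=5456 → min 876 | A_3..A_5: k=3: 0+66+6·11·3=264; k=4: 132+0+6·2·3=168 → min 168 | A_4..A_6: k=4: 0+348+11·2·58=1624; k=5: 66+0+11·3·58=1980 → min 1624.
Length 4: A_1..A_4: k=1: 0+876+3·62·2=1248; k=2: 1116+132+3·6·2=1284; k=3: 1314+0+3·11·2=1380 → min 1248 | A_2..A_5: k=2: 0+168+62·6·3=1284; k=3: 4092+66+62·11·3=6204; k=4: 876+0+62·2·3=1248 → min 1248 | A_3..A_6: k=3: 0+1624+6·11·58=5452; k=4: 132+348+6·2·58=1176; k=5: 168+0+6·3·58=1212 → min 1176.
Length 5: A_1..A_5: k=1: 0+1248+3·62·3=1806; k=2: 1116+168+3·6·3=1338; k=3: 1314+66+3·11·3=1479; k=4: 1248+0+3·2·3=1266 → min 1266 | A_2..A_6: k=2: 0+1176+62·6·58=22752; k=3: 4092+1624+62·11·58=45272; k=4: 876+348+62·2·58=8416; k=5: 1248+0+62·3·58=12036 → min 8416.
Length 6: A_1..A_6: k=1: 0+8416+3·62·58=19204; k=2: 1116+1176+3·6·58=3336; k=3: 1314+1624+3·11·58=4852; k=4: 1248+348+3·2·58=1944; k=5: 1266+0+3·3·58=1788 → min 1788.
Optimal order: (((A_1 × (A_2 × (A_3 × A_4))) × A_5) × A_6) with cost 1788.

1788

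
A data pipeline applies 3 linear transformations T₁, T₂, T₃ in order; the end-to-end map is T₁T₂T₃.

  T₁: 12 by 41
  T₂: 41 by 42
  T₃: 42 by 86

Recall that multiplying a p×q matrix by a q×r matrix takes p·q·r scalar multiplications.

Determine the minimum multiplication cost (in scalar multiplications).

64008

Order (T₁(T₂T₃)): (T₂T₃): 41×42 by 42×86 → 41×86, cost 41·42·86 = 148092; (T₁(T₂T₃)): 12×41 by 41×86 → 12×86, cost 12·41·86 = 42312; cumulative 190404. Total 190404.
Order ((T₁T₂)T₃): (T₁T₂): 12×41 by 41×42 → 12×42, cost 12·41·42 = 20664; ((T₁T₂)T₃): 12×42 by 42×86 → 12×86, cost 12·42·86 = 43344; cumulative 64008. Total 64008.
Minimum: 64008.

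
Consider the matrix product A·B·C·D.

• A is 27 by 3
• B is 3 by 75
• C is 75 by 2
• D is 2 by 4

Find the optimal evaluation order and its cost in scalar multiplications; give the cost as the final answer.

Adjacent pairs: AB = 27·3·75 = 6075; BC = 3·75·2 = 450; CD = 75·2·4 = 600.
Length 3: A..C: k=1: 0+450+27·3·2=612; k=2: 6075+0+27·75·2=10125 → min 612 | B..D: k=2: 0+600+3·75·4=1500; k=3: 450+0+3·2·4=474 → min 474.
Length 4: A..D: k=1: 0+474+27·3·4=798; k=2: 6075+600+27·75·4=14775; k=3: 612+0+27·2·4=828 → min 798.
Optimal parenthesization: (A·((B·C)·D)) with cost 798.

798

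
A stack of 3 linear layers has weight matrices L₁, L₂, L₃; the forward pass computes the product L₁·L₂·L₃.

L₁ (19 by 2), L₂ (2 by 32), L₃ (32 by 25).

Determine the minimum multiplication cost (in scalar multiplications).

Order (L₁·(L₂·L₃)): (L₂·L₃): 2×32 by 32×25 → 2×25, cost 2·32·25 = 1600; (L₁·(L₂·L₃)): 19×2 by 2×25 → 19×25, cost 19·2·25 = 950; cumulative 2550. Total 2550.
Order ((L₁·L₂)·L₃): (L₁·L₂): 19×2 by 2×32 → 19×32, cost 19·2·32 = 1216; ((L₁·L₂)·L₃): 19×32 by 32×25 → 19×25, cost 19·32·25 = 15200; cumulative 16416. Total 16416.
Minimum: 2550.

2550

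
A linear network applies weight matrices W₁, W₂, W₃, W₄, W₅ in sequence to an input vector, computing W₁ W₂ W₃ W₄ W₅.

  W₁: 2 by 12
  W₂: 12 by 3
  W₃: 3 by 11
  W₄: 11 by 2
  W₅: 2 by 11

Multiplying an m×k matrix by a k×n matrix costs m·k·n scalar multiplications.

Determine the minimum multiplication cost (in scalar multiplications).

194

Adjacent pairs: W₁W₂ = 2·12·3 = 72; W₂W₃ = 12·3·11 = 396; W₃W₄ = 3·11·2 = 66; W₄W₅ = 11·2·11 = 242.
Length 3: W₁..W₃: k=1: 0+396+2·12·11=660; k=2: 72+0+2·3·11=138 → min 138 | W₂..W₄: k=2: 0+66+12·3·2=138; k=3: 396+0+12·11·2=660 → min 138 | W₃..W₅: k=3: 0+242+3·11·11=605; k=4: 66+0+3·2·11=132 → min 132.
Length 4: W₁..W₄: k=1: 0+138+2·12·2=186; k=2: 72+66+2·3·2=150; k=3: 138+0+2·11·2=182 → min 150 | W₂..W₅: k=2: 0+132+12·3·11=528; k=3: 396+242+12·11·11=2090; k=4: 138+0+12·2·11=402 → min 402.
Length 5: W₁..W₅: k=1: 0+402+2·12·11=666; k=2: 72+132+2·3·11=270; k=3: 138+242+2·11·11=622; k=4: 150+0+2·2·11=194 → min 194.
Optimal order: (((W₁ W₂) (W₃ W₄)) W₅) with cost 194.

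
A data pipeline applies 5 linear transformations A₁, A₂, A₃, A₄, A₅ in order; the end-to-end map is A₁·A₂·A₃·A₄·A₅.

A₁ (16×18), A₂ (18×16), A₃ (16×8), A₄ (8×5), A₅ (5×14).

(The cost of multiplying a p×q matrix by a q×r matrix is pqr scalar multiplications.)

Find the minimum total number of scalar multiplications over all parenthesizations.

4640

Adjacent pairs: A₁A₂ = 16·18·16 = 4608; A₂A₃ = 18·16·8 = 2304; A₃A₄ = 16·8·5 = 640; A₄A₅ = 8·5·14 = 560.
Length 3: A₁..A₃: k=1: 0+2304+16·18·8=4608; k=2: 4608+0+16·16·8=6656 → min 4608 | A₂..A₄: k=2: 0+640+18·16·5=2080; k=3: 2304+0+18·8·5=3024 → min 2080 | A₃..A₅: k=3: 0+560+16·8·14=2352; k=4: 640+0+16·5·14=1760 → min 1760.
Length 4: A₁..A₄: k=1: 0+2080+16·18·5=3520; k=2: 4608+640+16·16·5=6528; k=3: 4608+0+16·8·5=5248 → min 3520 | A₂..A₅: k=2: 0+1760+18·16·14=5792; k=3: 2304+560+18·8·14=4880; k=4: 2080+0+18·5·14=3340 → min 3340.
Length 5: A₁..A₅: k=1: 0+3340+16·18·14=7372; k=2: 4608+1760+16·16·14=9952; k=3: 4608+560+16·8·14=6960; k=4: 3520+0+16·5·14=4640 → min 4640.
Optimal order: ((A₁·(A₂·(A₃·A₄)))·A₅) with cost 4640.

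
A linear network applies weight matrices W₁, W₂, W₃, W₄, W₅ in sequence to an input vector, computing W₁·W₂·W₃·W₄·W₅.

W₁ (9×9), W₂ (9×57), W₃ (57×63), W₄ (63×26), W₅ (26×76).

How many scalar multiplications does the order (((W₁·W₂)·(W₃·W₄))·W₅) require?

129105

(W₁·W₂): 9×9 by 9×57 → 9×57, cost 9·9·57 = 4617
(W₃·W₄): 57×63 by 63×26 → 57×26, cost 57·63·26 = 93366
((W₁·W₂)·(W₃·W₄)): 9×57 by 57×26 → 9×26, cost 9·57·26 = 13338; cumulative 111321
(((W₁·W₂)·(W₃·W₄))·W₅): 9×26 by 26×76 → 9×76, cost 9·26·76 = 17784; cumulative 129105
Total: 129105 scalar multiplications.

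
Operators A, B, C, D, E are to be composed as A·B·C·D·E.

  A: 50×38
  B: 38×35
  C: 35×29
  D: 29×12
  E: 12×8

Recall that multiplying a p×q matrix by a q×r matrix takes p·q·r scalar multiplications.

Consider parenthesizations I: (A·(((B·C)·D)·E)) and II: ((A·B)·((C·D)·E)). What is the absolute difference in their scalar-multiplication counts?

25398

Order I = (A·(((B·C)·D)·E)): (B·C): 38×35 by 35×29 → 38×29, cost 38·35·29 = 38570; ((B·C)·D): 38×29 by 29×12 → 38×12, cost 38·29·12 = 13224; cumulative 51794; (((B·C)·D)·E): 38×12 by 12×8 → 38×8, cost 38·12·8 = 3648; cumulative 55442; (A·(((B·C)·D)·E)): 50×38 by 38×8 → 50×8, cost 50·38·8 = 15200; cumulative 70642. Total 70642.
Order II = ((A·B)·((C·D)·E)): (A·B): 50×38 by 38×35 → 50×35, cost 50·38·35 = 66500; (C·D): 35×29 by 29×12 → 35×12, cost 35·29·12 = 12180; ((C·D)·E): 35×12 by 12×8 → 35×8, cost 35·12·8 = 3360; cumulative 15540; ((A·B)·((C·D)·E)): 50×35 by 35×8 → 50×8, cost 50·35·8 = 14000; cumulative 96040. Total 96040.
Difference: |70642 − 96040| = 25398.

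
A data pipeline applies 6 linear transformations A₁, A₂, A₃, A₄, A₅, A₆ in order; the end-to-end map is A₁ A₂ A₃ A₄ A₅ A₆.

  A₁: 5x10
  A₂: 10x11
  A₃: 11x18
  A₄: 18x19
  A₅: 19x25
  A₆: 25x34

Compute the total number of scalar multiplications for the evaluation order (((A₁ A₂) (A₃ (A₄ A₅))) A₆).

19675

(A₁ A₂): 5×10 by 10×11 → 5×11, cost 5·10·11 = 550
(A₄ A₅): 18×19 by 19×25 → 18×25, cost 18·19·25 = 8550
(A₃ (A₄ A₅)): 11×18 by 18×25 → 11×25, cost 11·18·25 = 4950; cumulative 13500
((A₁ A₂) (A₃ (A₄ A₅))): 5×11 by 11×25 → 5×25, cost 5·11·25 = 1375; cumulative 15425
(((A₁ A₂) (A₃ (A₄ A₅))) A₆): 5×25 by 25×34 → 5×34, cost 5·25·34 = 4250; cumulative 19675
Total: 19675 scalar multiplications.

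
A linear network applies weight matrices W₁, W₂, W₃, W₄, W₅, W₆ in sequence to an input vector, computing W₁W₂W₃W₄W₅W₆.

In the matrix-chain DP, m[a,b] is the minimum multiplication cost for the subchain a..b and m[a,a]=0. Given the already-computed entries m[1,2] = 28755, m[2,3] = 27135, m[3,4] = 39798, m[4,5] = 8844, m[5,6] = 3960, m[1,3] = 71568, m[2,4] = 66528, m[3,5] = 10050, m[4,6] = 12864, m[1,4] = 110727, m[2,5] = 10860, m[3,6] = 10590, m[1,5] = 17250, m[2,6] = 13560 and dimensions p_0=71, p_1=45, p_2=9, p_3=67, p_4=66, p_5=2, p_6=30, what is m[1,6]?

m[1,6] = min over k∈[1,5] of m[1,k]+m[k+1,6]+p_{0}·p_k·p_{6}.
k=1: 0 + 13560 + 71·45·30 = 109410; k=2: 28755 + 10590 + 71·9·30 = 58515; k=3: 71568 + 12864 + 71·67·30 = 227142; k=4: 110727 + 3960 + 71·66·30 = 255267; k=5: 17250 + 0 + 71·2·30 = 21510.
Minimum: 21510 at k=5.

21510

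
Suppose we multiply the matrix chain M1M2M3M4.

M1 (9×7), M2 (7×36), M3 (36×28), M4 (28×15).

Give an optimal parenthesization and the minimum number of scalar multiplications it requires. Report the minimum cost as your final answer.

Adjacent pairs: M1M2 = 9·7·36 = 2268; M2M3 = 7·36·28 = 7056; M3M4 = 36·28·15 = 15120.
Length 3: M1..M3: k=1: 0+7056+9·7·28=8820; k=2: 2268+0+9·36·28=11340 → min 8820 | M2..M4: k=2: 0+15120+7·36·15=18900; k=3: 7056+0+7·28·15=9996 → min 9996.
Length 4: M1..M4: k=1: 0+9996+9·7·15=10941; k=2: 2268+15120+9·36·15=22248; k=3: 8820+0+9·28·15=12600 → min 10941.
Optimal parenthesization: (M1((M2M3)M4)) with cost 10941.

10941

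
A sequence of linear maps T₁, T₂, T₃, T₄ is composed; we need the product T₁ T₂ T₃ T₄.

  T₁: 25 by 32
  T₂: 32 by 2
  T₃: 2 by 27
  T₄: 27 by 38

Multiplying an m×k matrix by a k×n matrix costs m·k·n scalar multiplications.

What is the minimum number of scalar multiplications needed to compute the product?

Adjacent pairs: T₁T₂ = 25·32·2 = 1600; T₂T₃ = 32·2·27 = 1728; T₃T₄ = 2·27·38 = 2052.
Length 3: T₁..T₃: k=1: 0+1728+25·32·27=23328; k=2: 1600+0+25·2·27=2950 → min 2950 | T₂..T₄: k=2: 0+2052+32·2·38=4484; k=3: 1728+0+32·27·38=34560 → min 4484.
Length 4: T₁..T₄: k=1: 0+4484+25·32·38=34884; k=2: 1600+2052+25·2·38=5552; k=3: 2950+0+25·27·38=28600 → min 5552.
Optimal order: ((T₁ T₂) (T₃ T₄)) with cost 5552.

5552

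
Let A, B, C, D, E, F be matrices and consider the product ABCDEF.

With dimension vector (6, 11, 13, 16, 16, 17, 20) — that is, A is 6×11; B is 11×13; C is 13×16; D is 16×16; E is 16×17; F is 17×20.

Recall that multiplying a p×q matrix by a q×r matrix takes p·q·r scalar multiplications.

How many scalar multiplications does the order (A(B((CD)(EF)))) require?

(CD): 13×16 by 16×16 → 13×16, cost 13·16·16 = 3328
(EF): 16×17 by 17×20 → 16×20, cost 16·17·20 = 5440
((CD)(EF)): 13×16 by 16×20 → 13×20, cost 13·16·20 = 4160; cumulative 12928
(B((CD)(EF))): 11×13 by 13×20 → 11×20, cost 11·13·20 = 2860; cumulative 15788
(A(B((CD)(EF)))): 6×11 by 11×20 → 6×20, cost 6·11·20 = 1320; cumulative 17108
Total: 17108 scalar multiplications.

17108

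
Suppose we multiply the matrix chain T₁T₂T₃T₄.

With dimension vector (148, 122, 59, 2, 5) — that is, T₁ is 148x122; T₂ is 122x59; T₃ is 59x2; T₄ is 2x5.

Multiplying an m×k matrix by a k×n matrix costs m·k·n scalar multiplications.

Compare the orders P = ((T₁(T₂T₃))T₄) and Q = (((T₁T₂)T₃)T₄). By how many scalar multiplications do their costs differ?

Order P = ((T₁(T₂T₃))T₄): (T₂T₃): 122×59 by 59×2 → 122×2, cost 122·59·2 = 14396; (T₁(T₂T₃)): 148×122 by 122×2 → 148×2, cost 148·122·2 = 36112; cumulative 50508; ((T₁(T₂T₃))T₄): 148×2 by 2×5 → 148×5, cost 148·2·5 = 1480; cumulative 51988. Total 51988.
Order Q = (((T₁T₂)T₃)T₄): (T₁T₂): 148×122 by 122×59 → 148×59, cost 148·122·59 = 1065304; ((T₁T₂)T₃): 148×59 by 59×2 → 148×2, cost 148·59·2 = 17464; cumulative 1082768; (((T₁T₂)T₃)T₄): 148×2 by 2×5 → 148×5, cost 148·2·5 = 1480; cumulative 1084248. Total 1084248.
Difference: |51988 − 1084248| = 1032260.

1032260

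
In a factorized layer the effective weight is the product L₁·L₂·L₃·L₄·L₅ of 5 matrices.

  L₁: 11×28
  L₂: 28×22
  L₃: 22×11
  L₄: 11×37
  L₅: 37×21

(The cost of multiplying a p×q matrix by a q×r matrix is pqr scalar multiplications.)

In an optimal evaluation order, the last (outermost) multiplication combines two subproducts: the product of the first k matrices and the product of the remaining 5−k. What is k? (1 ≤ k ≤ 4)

Adjacent pairs: L₁L₂ = 11·28·22 = 6776; L₂L₃ = 28·22·11 = 6776; L₃L₄ = 22·11·37 = 8954; L₄L₅ = 11·37·21 = 8547.
Length 3: L₁..L₃: k=1: 0+6776+11·28·11=10164; k=2: 6776+0+11·22·11=9438 → min 9438 | L₂..L₄: k=2: 0+8954+28·22·37=31746; k=3: 6776+0+28·11·37=18172 → min 18172 | L₃..L₅: k=3: 0+8547+22·11·21=13629; k=4: 8954+0+22·37·21=26048 → min 13629.
Length 4: L₁..L₄: k=1: 0+18172+11·28·37=29568; k=2: 6776+8954+11·22·37=24684; k=3: 9438+0+11·11·37=13915 → min 13915 | L₂..L₅: k=2: 0+13629+28·22·21=26565; k=3: 6776+8547+28·11·21=21791; k=4: 18172+0+28·37·21=39928 → min 21791.
Top-level splits: k=1: (L₁..L₁)·(L₂..L₅) → 0+21791+11·28·21 = 28259; k=2: (L₁..L₂)·(L₃..L₅) → 6776+13629+11·22·21 = 25487; k=3: (L₁..L₃)·(L₄..L₅) → 9438+8547+11·11·21 = 20526; k=4: (L₁..L₄)·(L₅..L₅) → 13915+0+11·37·21 = 22462.
Best split is after L₃, i.e. k = 3.

3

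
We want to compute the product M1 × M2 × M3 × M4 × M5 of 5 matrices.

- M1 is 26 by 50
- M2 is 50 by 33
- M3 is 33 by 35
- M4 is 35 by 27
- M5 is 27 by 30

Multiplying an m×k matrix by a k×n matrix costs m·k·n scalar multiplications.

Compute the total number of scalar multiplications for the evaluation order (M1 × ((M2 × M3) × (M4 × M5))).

(M2 × M3): 50×33 by 33×35 → 50×35, cost 50·33·35 = 57750
(M4 × M5): 35×27 by 27×30 → 35×30, cost 35·27·30 = 28350
((M2 × M3) × (M4 × M5)): 50×35 by 35×30 → 50×30, cost 50·35·30 = 52500; cumulative 138600
(M1 × ((M2 × M3) × (M4 × M5))): 26×50 by 50×30 → 26×30, cost 26·50·30 = 39000; cumulative 177600
Total: 177600 scalar multiplications.

177600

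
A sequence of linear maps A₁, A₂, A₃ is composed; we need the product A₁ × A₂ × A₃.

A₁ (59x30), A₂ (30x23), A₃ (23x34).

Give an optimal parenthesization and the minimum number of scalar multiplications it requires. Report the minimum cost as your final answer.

83640

(A₁ × (A₂ × A₃)): cost 83640.
((A₁ × A₂) × A₃): cost 86848.
Optimal: (A₁ × (A₂ × A₃)) with cost 83640.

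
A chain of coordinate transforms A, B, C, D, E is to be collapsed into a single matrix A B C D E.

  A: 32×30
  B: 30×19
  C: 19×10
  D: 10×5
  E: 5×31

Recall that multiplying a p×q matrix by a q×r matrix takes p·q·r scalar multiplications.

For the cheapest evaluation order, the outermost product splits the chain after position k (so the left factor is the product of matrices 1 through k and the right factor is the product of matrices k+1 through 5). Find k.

4

Adjacent pairs: AB = 32·30·19 = 18240; BC = 30·19·10 = 5700; CD = 19·10·5 = 950; DE = 10·5·31 = 1550.
Length 3: A..C: k=1: 0+5700+32·30·10=15300; k=2: 18240+0+32·19·10=24320 → min 15300 | B..D: k=2: 0+950+30·19·5=3800; k=3: 5700+0+30·10·5=7200 → min 3800 | C..E: k=3: 0+1550+19·10·31=7440; k=4: 950+0+19·5·31=3895 → min 3895.
Length 4: A..D: k=1: 0+3800+32·30·5=8600; k=2: 18240+950+32·19·5=22230; k=3: 15300+0+32·10·5=16900 → min 8600 | B..E: k=2: 0+3895+30·19·31=21565; k=3: 5700+1550+30·10·31=16550; k=4: 3800+0+30·5·31=8450 → min 8450.
Top-level splits: k=1: (A..A)·(B..E) → 0+8450+32·30·31 = 38210; k=2: (A..B)·(C..E) → 18240+3895+32·19·31 = 40983; k=3: (A..C)·(D..E) → 15300+1550+32·10·31 = 26770; k=4: (A..D)·(E..E) → 8600+0+32·5·31 = 13560.
Best split is after D, i.e. k = 4.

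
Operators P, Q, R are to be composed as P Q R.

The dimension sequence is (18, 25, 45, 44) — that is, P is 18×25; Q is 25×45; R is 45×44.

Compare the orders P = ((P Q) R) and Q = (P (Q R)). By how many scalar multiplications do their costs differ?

13410

Order P = ((P Q) R): (P Q): 18×25 by 25×45 → 18×45, cost 18·25·45 = 20250; ((P Q) R): 18×45 by 45×44 → 18×44, cost 18·45·44 = 35640; cumulative 55890. Total 55890.
Order Q = (P (Q R)): (Q R): 25×45 by 45×44 → 25×44, cost 25·45·44 = 49500; (P (Q R)): 18×25 by 25×44 → 18×44, cost 18·25·44 = 19800; cumulative 69300. Total 69300.
Difference: |55890 − 69300| = 13410.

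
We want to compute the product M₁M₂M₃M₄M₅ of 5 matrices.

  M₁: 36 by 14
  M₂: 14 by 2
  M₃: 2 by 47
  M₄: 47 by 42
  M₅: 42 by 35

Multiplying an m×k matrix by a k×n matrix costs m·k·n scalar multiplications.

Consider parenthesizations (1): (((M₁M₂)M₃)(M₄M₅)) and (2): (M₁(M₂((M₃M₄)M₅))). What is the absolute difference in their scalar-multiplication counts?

107194

Order (1) = (((M₁M₂)M₃)(M₄M₅)): (M₁M₂): 36×14 by 14×2 → 36×2, cost 36·14·2 = 1008; ((M₁M₂)M₃): 36×2 by 2×47 → 36×47, cost 36·2·47 = 3384; cumulative 4392; (M₄M₅): 47×42 by 42×35 → 47×35, cost 47·42·35 = 69090; (((M₁M₂)M₃)(M₄M₅)): 36×47 by 47×35 → 36×35, cost 36·47·35 = 59220; cumulative 132702. Total 132702.
Order (2) = (M₁(M₂((M₃M₄)M₅))): (M₃M₄): 2×47 by 47×42 → 2×42, cost 2·47·42 = 3948; ((M₃M₄)M₅): 2×42 by 42×35 → 2×35, cost 2·42·35 = 2940; cumulative 6888; (M₂((M₃M₄)M₅)): 14×2 by 2×35 → 14×35, cost 14·2·35 = 980; cumulative 7868; (M₁(M₂((M₃M₄)M₅))): 36×14 by 14×35 → 36×35, cost 36·14·35 = 17640; cumulative 25508. Total 25508.
Difference: |132702 − 25508| = 107194.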